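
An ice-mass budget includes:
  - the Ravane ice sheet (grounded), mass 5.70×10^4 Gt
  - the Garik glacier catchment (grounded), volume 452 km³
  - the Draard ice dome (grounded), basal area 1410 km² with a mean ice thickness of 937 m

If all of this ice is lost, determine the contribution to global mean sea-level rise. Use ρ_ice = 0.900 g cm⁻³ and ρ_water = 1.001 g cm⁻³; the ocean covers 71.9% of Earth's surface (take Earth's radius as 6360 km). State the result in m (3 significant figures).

Ravane: 5.70×10^4 Gt = 5.700×10^16 kg; dividing by ρ_w = 1.001 g cm⁻³ = 1001 kg m⁻³ gives 5.694×10^13 m³ of water.
Garik: 452 km³ × (900/1001) = 406.4 km³ of water.
Draard: ice volume = 1410 km² × 937 m = 1321 km³; 1321 × (900/1001) = 1188 km³ of water.
Total added water ≈ 5.854×10^13 m³ over 3.65×10^14 m² → Δh = 0.160 m.

≈ 0.160 m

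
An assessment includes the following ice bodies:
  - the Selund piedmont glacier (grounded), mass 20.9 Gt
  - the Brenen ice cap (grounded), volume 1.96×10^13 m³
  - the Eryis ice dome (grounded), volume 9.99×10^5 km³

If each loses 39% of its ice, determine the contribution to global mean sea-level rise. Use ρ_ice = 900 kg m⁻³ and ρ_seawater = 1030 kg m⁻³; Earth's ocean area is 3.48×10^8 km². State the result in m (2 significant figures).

≈ 1.0 m

Selund: 0.39 × 20.9 Gt = 8.151×10^12 kg; dividing by ρ_w = 1030 kg m⁻³ gives 7.914×10^9 m³ of water.
Brenen: 0.39 × 1.96×10^13 m³ × (900/1030) = 6.679×10^12 m³ of water.
Eryis: 0.39 × 9.99×10^5 km³ × (900/1030) = 3.404×10^5 km³ of water.
Total added water ≈ 3.471×10^14 m³ over 3.48×10^14 m² → Δh = 0.997 m.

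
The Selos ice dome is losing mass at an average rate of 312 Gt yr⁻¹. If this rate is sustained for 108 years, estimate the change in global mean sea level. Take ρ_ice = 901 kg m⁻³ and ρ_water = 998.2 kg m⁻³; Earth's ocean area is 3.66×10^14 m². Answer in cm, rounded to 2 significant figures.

Total mass lost = 312 Gt/yr × 108 yr = 3.370×10^4 Gt = 3.370×10^16 kg.
ρ_w = 998.2 kg m⁻³, so water volume = 3.370×10^16 / 998.2 = 3.376×10^13 m³.
Δh = 3.376×10^13 / 3.66×10^14 = 0.0922 m = 9.2 cm.

≈ 9.2 cm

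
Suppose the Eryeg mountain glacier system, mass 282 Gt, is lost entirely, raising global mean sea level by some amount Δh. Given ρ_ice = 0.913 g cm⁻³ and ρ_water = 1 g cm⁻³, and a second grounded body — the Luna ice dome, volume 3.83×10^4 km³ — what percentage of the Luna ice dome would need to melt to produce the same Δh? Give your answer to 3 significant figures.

Equal sea-level rise means equal mass of meltwater, i.e. equal mass of ice lost.
Ice mass of Eryeg: 2.820×10^14 kg; ice mass of Luna: 3.497×10^16 kg.
Fraction required = 2.820×10^14 / 3.497×10^16 = 8.06×10^-3 → 0.806 %.

≈ 0.806 %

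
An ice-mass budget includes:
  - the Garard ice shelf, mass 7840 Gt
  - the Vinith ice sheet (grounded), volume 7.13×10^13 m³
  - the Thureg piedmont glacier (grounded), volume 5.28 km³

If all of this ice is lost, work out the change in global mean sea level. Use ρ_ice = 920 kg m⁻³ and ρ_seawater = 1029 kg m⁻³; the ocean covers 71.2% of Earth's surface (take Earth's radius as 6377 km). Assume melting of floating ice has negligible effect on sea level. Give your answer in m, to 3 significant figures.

≈ 0.175 m

The Garard ice shelf is floating and already displaces its own weight of water, so its melt adds essentially nothing to sea level.
Vinith: 7.13×10^13 m³ × (920/1029) = 6.375×10^13 m³ of water.
Thureg: 5.28 km³ × (920/1029) = 4.721 km³ of water.
Total added water ≈ 6.375×10^13 m³ over 3.64×10^14 m² → Δh = 0.175 m.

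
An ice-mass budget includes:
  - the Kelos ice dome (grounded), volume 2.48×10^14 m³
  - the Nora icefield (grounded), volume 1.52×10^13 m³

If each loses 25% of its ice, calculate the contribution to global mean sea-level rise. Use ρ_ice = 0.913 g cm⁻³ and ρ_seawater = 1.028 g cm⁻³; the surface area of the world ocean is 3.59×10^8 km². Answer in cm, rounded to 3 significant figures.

≈ 16.3 cm

Kelos: 0.25 × 2.48×10^14 m³ × (913/1028) = 5.506×10^13 m³ of water.
Nora: 0.25 × 1.52×10^13 m³ × (913/1028) = 3.375×10^12 m³ of water.
Total added water ≈ 5.844×10^13 m³ over 3.59×10^14 m² → Δh = 0.163 m = 16.3 cm.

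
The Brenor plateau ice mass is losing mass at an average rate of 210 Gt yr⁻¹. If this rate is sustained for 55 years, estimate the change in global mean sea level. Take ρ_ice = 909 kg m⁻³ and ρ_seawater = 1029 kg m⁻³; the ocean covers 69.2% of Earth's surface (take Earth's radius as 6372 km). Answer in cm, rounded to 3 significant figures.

Total mass lost = 210 Gt/yr × 55 yr = 1.155×10^4 Gt = 1.155×10^16 kg.
ρ_w = 1029 kg m⁻³, so water volume = 1.155×10^16 / 1029 = 1.122×10^13 m³.
Δh = 1.122×10^13 / 3.53×10^14 = 0.0318 m = 3.18 cm.

≈ 3.18 cm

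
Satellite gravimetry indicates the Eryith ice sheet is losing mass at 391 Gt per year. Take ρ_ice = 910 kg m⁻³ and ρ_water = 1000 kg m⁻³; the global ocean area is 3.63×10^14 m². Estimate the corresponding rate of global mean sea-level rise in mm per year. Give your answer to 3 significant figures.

ρ_w = 1000 kg m⁻³. Annual water volume added = 391 Gt / ρ_w = 3.910×10^14 kg / 1000 kg m⁻³ = 3.910×10^11 m³.
Δh per year = 3.910×10^11 / 3.63×10^14 = 1.08×10^-3 m = 1.08 mm.

≈ 1.08 mm/yr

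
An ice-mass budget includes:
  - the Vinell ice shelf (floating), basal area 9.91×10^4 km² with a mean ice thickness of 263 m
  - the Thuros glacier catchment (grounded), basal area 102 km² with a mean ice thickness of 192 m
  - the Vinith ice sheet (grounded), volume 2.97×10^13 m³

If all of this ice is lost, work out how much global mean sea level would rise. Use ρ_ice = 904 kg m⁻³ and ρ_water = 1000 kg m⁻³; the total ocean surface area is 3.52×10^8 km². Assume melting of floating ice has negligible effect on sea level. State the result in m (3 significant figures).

≈ 0.0763 m

The Vinell ice shelf is floating and already displaces its own weight of water, so its melt adds essentially nothing to sea level.
Thuros: ice volume = 102 km² × 192 m = 19.58 km³; 19.58 × (904/1000) = 17.70 km³ of water.
Vinith: 2.97×10^13 m³ × (904/1000) = 2.685×10^13 m³ of water.
Total added water ≈ 2.687×10^13 m³ over 3.52×10^14 m² → Δh = 0.0763 m.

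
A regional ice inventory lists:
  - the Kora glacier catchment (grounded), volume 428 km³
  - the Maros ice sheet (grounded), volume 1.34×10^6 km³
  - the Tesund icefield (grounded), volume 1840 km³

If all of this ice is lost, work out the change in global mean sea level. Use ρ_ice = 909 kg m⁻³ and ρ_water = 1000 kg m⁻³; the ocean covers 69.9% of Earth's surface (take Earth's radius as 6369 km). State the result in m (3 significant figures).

≈ 3.42 m

Kora: 428 km³ × (909/1000) = 389.1 km³ of water.
Maros: 1.34×10^6 km³ × (909/1000) = 1.218×10^6 km³ of water.
Tesund: 1840 km³ × (909/1000) = 1673 km³ of water.
Total added water ≈ 1.220×10^15 m³ over 3.56×10^14 m² → Δh = 3.42 m.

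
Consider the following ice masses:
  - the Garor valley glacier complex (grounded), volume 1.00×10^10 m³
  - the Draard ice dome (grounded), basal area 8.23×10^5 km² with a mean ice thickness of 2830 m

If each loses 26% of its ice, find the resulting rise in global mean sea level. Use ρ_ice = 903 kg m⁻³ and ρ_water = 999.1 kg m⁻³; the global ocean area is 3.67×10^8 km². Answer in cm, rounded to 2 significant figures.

≈ 150 cm

Garor: 0.26 × 1.00×10^10 m³ × (903/999.1) = 2.350×10^9 m³ of water.
Draard: ice volume = 8.23×10^5 km² × 2830 m = 2.329×10^6 km³; 0.26 × 2.329×10^6 × (903/999.1) = 5.473×10^5 km³ of water.
Total added water ≈ 5.473×10^14 m³ over 3.67×10^14 m² → Δh = 1.49 m = 150 cm.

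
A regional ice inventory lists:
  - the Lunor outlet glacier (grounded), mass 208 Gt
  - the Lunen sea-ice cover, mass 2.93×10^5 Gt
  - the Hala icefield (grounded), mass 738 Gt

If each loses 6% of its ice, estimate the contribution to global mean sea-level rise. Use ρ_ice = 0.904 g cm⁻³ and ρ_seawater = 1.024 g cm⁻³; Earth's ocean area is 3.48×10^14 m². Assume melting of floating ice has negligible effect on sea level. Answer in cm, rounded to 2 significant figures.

Lunor: 0.06 × 208 Gt = 1.248×10^13 kg; dividing by ρ_w = 1.024 g cm⁻³ = 1024 kg m⁻³ gives 1.219×10^10 m³ of water.
The Lunen sea-ice cover is floating and already displaces its own weight of water, so its melt adds essentially nothing to sea level.
Hala: 0.06 × 738 Gt = 4.428×10^13 kg; dividing by ρ_w = 1024 kg m⁻³ gives 4.324×10^10 m³ of water.
Total added water ≈ 5.543×10^10 m³ over 3.48×10^14 m² → Δh = 1.59×10^-4 m = 0.016 cm.

≈ 0.016 cm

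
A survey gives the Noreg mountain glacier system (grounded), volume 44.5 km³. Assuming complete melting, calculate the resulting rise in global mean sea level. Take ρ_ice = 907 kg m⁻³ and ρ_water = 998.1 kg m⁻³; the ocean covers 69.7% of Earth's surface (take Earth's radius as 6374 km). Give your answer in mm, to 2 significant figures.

Noreg: 44.5 km³ × (907/998.1) = 40.44 km³ of water.
Spread over 3.56×10^14 m² of ocean, Δh = 4.044×10^10 / 3.56×10^14 = 1.14×10^-4 m = 0.11 mm.

≈ 0.11 mm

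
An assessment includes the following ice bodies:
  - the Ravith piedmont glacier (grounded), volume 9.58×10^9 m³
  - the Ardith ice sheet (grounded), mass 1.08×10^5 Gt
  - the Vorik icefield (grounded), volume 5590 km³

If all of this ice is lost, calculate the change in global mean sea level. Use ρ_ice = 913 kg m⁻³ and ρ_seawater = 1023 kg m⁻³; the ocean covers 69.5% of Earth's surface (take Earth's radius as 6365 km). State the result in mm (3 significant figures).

≈ 312 mm

Ravith: 9.58×10^9 m³ × (913/1023) = 8.550×10^9 m³ of water.
Ardith: 1.08×10^5 Gt = 1.080×10^17 kg; dividing by ρ_w = 1023 kg m⁻³ gives 1.056×10^14 m³ of water.
Vorik: 5590 km³ × (913/1023) = 4989 km³ of water.
Total added water ≈ 1.106×10^14 m³ over 3.54×10^14 m² → Δh = 0.312 m = 312 mm.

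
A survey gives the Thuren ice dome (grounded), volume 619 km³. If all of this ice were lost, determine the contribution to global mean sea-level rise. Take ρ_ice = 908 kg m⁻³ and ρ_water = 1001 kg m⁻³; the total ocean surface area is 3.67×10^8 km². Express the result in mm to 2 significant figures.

≈ 1.5 mm

Thuren: 619 km³ × (908/1001) = 561.5 km³ of water.
Spread over 3.67×10^14 m² of ocean, Δh = 5.615×10^11 / 3.67×10^14 = 1.53×10^-3 m = 1.5 mm.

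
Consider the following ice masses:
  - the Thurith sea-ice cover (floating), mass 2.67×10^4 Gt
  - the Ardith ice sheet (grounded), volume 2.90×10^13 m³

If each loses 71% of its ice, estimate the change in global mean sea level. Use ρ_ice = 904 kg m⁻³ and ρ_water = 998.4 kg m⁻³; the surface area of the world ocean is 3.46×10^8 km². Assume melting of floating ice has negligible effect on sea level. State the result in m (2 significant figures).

≈ 0.054 m

The Thurith sea-ice cover is floating and already displaces its own weight of water, so its melt adds essentially nothing to sea level.
Ardith: 0.71 × 2.90×10^13 m³ × (904/998.4) = 1.864×10^13 m³ of water.
Total added water ≈ 1.864×10^13 m³ over 3.46×10^14 m² → Δh = 0.0539 m.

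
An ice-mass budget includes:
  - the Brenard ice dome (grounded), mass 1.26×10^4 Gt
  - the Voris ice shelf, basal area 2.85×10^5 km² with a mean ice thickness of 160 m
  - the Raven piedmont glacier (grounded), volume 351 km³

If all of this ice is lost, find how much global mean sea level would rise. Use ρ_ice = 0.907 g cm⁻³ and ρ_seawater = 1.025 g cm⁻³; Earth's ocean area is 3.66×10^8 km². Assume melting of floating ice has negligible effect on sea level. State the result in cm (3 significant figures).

≈ 3.44 cm

Brenard: 1.26×10^4 Gt = 1.260×10^16 kg; dividing by ρ_w = 1.025 g cm⁻³ = 1025 kg m⁻³ gives 1.229×10^13 m³ of water.
The Voris ice shelf is floating and already displaces its own weight of water, so its melt adds essentially nothing to sea level.
Raven: 351 km³ × (907/1025) = 310.6 km³ of water.
Total added water ≈ 1.260×10^13 m³ over 3.66×10^14 m² → Δh = 0.0344 m = 3.44 cm.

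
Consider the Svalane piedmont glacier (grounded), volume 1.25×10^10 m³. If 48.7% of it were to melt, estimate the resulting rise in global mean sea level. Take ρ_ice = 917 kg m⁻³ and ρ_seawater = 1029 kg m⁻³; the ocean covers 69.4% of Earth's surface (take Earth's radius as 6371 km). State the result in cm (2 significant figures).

≈ 1.5×10^-3 cm

Svalane: 0.487 × 1.25×10^10 m³ × (917/1029) = 5.425×10^9 m³ of water.
Spread over 3.54×10^14 m² of ocean, Δh = 5.425×10^9 / 3.54×10^14 = 1.53×10^-5 m = 1.5×10^-3 cm.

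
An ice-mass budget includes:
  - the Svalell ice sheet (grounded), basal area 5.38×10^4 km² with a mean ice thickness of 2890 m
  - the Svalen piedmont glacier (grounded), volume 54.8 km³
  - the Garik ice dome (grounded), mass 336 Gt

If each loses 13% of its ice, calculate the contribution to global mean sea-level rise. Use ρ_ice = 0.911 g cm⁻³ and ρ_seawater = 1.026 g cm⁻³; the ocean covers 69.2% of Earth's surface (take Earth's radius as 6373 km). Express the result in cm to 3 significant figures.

Svalell: ice volume = 5.38×10^4 km² × 2890 m = 1.555×10^5 km³; 0.13 × 1.555×10^5 × (911/1026) = 1.795×10^4 km³ of water.
Svalen: 0.13 × 54.8 km³ × (911/1026) = 6.326 km³ of water.
Garik: 0.13 × 336 Gt = 4.368×10^13 kg; dividing by ρ_w = 1.026 g cm⁻³ = 1026 kg m⁻³ gives 4.257×10^10 m³ of water.
Total added water ≈ 1.800×10^13 m³ over 3.53×10^14 m² → Δh = 0.0510 m = 5.10 cm.

≈ 5.10 cm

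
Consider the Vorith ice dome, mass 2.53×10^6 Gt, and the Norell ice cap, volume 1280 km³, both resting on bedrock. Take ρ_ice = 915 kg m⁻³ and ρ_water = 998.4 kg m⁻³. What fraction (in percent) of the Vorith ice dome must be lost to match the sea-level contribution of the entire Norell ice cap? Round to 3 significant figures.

Equal sea-level rise means equal mass of meltwater, i.e. equal mass of ice lost.
Ice mass of Norell: 1.171×10^15 kg; ice mass of Vorith: 2.530×10^18 kg.
Fraction required = 1.171×10^15 / 2.530×10^18 = 4.63×10^-4 → 0.0463 %.

≈ 0.0463 %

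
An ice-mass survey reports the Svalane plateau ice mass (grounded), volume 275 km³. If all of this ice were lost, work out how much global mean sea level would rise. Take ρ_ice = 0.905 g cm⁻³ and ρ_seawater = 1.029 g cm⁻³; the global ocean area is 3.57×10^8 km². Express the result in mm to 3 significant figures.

Svalane: 275 km³ × (905/1029) = 241.9 km³ of water.
Spread over 3.57×10^14 m² of ocean, Δh = 2.419×10^11 / 3.57×10^14 = 6.77×10^-4 m = 0.677 mm.

≈ 0.677 mm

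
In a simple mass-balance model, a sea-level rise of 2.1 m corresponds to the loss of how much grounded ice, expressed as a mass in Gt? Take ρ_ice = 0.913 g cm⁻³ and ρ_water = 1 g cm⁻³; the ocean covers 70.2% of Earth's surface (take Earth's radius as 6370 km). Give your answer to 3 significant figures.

Required water volume = Δh × A = 2.1 m × 3.58×10^14 m² = 7.517×10^14 m³.
ρ_w = 1 g cm⁻³ = 1000 kg m⁻³, so the mass of water = 7.517×10^14 m³ × 1000 kg m⁻³ = 7.517×10^17 kg = 7.52×10^5 Gt (and the same mass of ice, by conservation).

≈ 7.52×10^5 Gt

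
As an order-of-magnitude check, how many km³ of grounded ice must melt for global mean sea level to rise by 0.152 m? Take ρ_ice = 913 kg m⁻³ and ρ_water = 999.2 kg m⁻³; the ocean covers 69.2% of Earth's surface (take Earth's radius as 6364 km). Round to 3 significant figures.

Required water volume = Δh × A = 0.152 m × 3.52×10^14 m² = 5.353×10^13 m³ = 5.353×10^4 km³.
Ice volume = water volume × ρ_w/ρ_ice = 5.353×10^4 × 999.2/913 = 5.86×10^4 km³.

≈ 5.86×10^4 km³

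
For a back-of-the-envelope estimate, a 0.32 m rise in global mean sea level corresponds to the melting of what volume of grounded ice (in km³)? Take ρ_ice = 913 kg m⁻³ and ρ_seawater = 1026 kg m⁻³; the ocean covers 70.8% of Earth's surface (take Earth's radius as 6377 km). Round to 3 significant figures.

Required water volume = Δh × A = 0.32 m × 3.62×10^14 m² = 1.158×10^14 m³ = 1.158×10^5 km³.
Ice volume = water volume × ρ_w/ρ_ice = 1.158×10^5 × 1026/913 = 1.30×10^5 km³.

≈ 1.30×10^5 km³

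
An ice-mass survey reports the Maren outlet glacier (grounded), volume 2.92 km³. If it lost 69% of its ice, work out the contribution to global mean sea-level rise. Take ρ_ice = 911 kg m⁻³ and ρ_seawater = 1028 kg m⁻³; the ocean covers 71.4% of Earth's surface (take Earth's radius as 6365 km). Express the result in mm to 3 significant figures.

≈ 4.91×10^-3 mm

Maren: 0.69 × 2.92 km³ × (911/1028) = 1.785 km³ of water.
Spread over 3.64×10^14 m² of ocean, Δh = 1.785×10^9 / 3.64×10^14 = 4.91×10^-6 m = 4.91×10^-3 mm.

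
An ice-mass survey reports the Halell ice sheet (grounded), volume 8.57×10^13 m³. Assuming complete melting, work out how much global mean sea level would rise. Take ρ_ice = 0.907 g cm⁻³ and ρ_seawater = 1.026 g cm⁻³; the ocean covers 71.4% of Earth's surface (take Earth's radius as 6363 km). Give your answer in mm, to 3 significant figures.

≈ 209 mm

Halell: 8.57×10^13 m³ × (907/1026) = 7.576×10^13 m³ of water.
Spread over 3.63×10^14 m² of ocean, Δh = 7.576×10^13 / 3.63×10^14 = 0.209 m = 209 mm.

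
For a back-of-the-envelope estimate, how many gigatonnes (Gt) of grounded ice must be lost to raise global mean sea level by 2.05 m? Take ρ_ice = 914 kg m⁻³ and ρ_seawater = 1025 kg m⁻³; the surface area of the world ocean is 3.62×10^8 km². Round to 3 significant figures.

Required water volume = Δh × A = 2.05 m × 3.62×10^14 m² = 7.421×10^14 m³.
ρ_w = 1025 kg m⁻³, so the mass of water = 7.421×10^14 m³ × 1025 kg m⁻³ = 7.607×10^17 kg = 7.61×10^5 Gt (and the same mass of ice, by conservation).

≈ 7.61×10^5 Gt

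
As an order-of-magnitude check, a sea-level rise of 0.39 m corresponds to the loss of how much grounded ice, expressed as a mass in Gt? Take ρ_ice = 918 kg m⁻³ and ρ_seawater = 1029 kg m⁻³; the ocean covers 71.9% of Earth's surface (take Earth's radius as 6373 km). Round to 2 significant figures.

≈ 1.5×10^5 Gt

Required water volume = Δh × A = 0.39 m × 3.67×10^14 m² = 1.431×10^14 m³.
ρ_w = 1029 kg m⁻³, so the mass of water = 1.431×10^14 m³ × 1029 kg m⁻³ = 1.473×10^17 kg = 1.5×10^5 Gt (and the same mass of ice, by conservation).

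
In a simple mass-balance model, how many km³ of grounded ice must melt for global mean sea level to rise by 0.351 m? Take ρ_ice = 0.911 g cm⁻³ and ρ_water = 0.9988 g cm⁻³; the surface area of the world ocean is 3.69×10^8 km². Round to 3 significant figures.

Required water volume = Δh × A = 0.351 m × 3.69×10^14 m² = 1.295×10^14 m³ = 1.295×10^5 km³.
Ice volume = water volume × ρ_w/ρ_ice = 1.295×10^5 × 998.8/911 = 1.42×10^5 km³.

≈ 1.42×10^5 km³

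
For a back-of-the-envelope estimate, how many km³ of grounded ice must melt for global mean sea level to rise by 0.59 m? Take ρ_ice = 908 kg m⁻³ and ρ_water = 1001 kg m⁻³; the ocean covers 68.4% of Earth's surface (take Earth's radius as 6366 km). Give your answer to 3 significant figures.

Required water volume = Δh × A = 0.59 m × 3.48×10^14 m² = 2.055×10^14 m³ = 2.055×10^5 km³.
Ice volume = water volume × ρ_w/ρ_ice = 2.055×10^5 × 1001/908 = 2.27×10^5 km³.

≈ 2.27×10^5 km³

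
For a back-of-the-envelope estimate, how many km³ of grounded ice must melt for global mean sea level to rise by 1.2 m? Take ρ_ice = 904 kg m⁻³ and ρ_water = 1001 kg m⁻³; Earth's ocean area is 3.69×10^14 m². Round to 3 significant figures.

≈ 4.90×10^5 km³

Required water volume = Δh × A = 1.2 m × 3.69×10^14 m² = 4.428×10^14 m³ = 4.428×10^5 km³.
Ice volume = water volume × ρ_w/ρ_ice = 4.428×10^5 × 1001/904 = 4.90×10^5 km³.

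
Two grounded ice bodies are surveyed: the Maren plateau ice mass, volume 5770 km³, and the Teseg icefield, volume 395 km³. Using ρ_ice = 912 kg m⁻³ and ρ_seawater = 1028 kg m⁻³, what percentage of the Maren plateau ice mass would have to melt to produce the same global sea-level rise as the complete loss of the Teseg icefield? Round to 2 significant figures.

≈ 6.8 %

Equal sea-level rise means equal mass of meltwater, i.e. equal mass of ice lost.
Ice mass of Teseg: 3.602×10^14 kg; ice mass of Maren: 5.262×10^15 kg.
Fraction required = 3.602×10^14 / 5.262×10^15 = 0.0685 → 6.8 %.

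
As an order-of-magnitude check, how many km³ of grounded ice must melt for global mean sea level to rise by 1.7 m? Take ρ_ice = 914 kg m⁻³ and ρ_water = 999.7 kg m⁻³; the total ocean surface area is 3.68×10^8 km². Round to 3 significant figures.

Required water volume = Δh × A = 1.7 m × 3.68×10^14 m² = 6.256×10^14 m³ = 6.256×10^5 km³.
Ice volume = water volume × ρ_w/ρ_ice = 6.256×10^5 × 999.7/914 = 6.84×10^5 km³.

≈ 6.84×10^5 km³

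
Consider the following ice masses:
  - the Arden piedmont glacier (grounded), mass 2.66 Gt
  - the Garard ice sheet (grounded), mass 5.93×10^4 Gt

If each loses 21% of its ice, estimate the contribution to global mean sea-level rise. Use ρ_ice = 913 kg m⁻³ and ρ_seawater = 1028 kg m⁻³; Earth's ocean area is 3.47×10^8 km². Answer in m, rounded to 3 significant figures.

≈ 0.0349 m

Arden: 0.21 × 2.66 Gt = 5.586×10^11 kg; dividing by ρ_w = 1028 kg m⁻³ gives 5.434×10^8 m³ of water.
Garard: 0.21 × 5.93×10^4 Gt = 1.245×10^16 kg; dividing by ρ_w = 1028 kg m⁻³ gives 1.211×10^13 m³ of water.
Total added water ≈ 1.211×10^13 m³ over 3.47×10^14 m² → Δh = 0.0349 m.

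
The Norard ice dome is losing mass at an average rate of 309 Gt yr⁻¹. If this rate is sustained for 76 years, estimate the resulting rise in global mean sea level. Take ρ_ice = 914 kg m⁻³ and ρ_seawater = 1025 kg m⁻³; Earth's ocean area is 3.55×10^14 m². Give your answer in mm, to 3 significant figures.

≈ 64.5 mm

Total mass lost = 309 Gt/yr × 76 yr = 2.348×10^4 Gt = 2.348×10^16 kg.
ρ_w = 1025 kg m⁻³, so water volume = 2.348×10^16 / 1025 = 2.291×10^13 m³.
Δh = 2.291×10^13 / 3.55×10^14 = 0.0645 m = 64.5 mm.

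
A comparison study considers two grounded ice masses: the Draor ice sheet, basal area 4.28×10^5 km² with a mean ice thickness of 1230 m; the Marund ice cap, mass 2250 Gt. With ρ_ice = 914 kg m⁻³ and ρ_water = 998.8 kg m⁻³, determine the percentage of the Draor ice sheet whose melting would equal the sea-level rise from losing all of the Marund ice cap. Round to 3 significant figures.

≈ 0.468 %

Equal sea-level rise means equal mass of meltwater, i.e. equal mass of ice lost.
Ice mass of Marund: 2.250×10^15 kg; ice mass of Draor: 4.812×10^17 kg.
Fraction required = 2.250×10^15 / 4.812×10^17 = 4.68×10^-3 → 0.468 %.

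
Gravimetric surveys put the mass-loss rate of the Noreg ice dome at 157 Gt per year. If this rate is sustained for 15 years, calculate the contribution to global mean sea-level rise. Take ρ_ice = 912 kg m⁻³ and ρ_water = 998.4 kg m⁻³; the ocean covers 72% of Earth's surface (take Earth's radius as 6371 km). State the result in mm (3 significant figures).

≈ 6.42 mm

Total mass lost = 157 Gt/yr × 15 yr = 2355 Gt = 2.355×10^15 kg.
ρ_w = 998.4 kg m⁻³, so water volume = 2.355×10^15 / 998.4 = 2.359×10^12 m³.
Δh = 2.359×10^12 / 3.67×10^14 = 6.42×10^-3 m = 6.42 mm.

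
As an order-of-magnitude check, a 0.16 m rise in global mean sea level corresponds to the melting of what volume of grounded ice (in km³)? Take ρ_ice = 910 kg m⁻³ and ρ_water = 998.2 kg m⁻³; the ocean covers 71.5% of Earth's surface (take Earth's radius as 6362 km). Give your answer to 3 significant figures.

Required water volume = Δh × A = 0.16 m × 3.64×10^14 m² = 5.819×10^13 m³ = 5.819×10^4 km³.
Ice volume = water volume × ρ_w/ρ_ice = 5.819×10^4 × 998.2/910 = 6.38×10^4 km³.

≈ 6.38×10^4 km³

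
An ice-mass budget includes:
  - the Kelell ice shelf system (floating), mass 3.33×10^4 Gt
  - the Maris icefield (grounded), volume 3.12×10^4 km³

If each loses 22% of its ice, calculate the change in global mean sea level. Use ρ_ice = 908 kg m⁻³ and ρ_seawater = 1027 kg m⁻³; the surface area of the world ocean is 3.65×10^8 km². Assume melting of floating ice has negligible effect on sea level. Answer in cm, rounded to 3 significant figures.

≈ 1.66 cm

The Kelell ice shelf system is floating and already displaces its own weight of water, so its melt adds essentially nothing to sea level.
Maris: 0.22 × 3.12×10^4 km³ × (908/1027) = 6069 km³ of water.
Total added water ≈ 6.069×10^12 m³ over 3.65×10^14 m² → Δh = 0.0166 m = 1.66 cm.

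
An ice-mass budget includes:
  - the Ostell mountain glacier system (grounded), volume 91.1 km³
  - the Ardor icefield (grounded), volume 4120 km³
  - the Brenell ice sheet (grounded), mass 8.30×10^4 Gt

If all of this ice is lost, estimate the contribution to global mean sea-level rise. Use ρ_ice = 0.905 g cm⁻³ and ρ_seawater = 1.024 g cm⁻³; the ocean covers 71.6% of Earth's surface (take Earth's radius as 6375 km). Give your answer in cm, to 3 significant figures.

≈ 23.2 cm

Ostell: 91.1 km³ × (905/1024) = 80.51 km³ of water.
Ardor: 4120 km³ × (905/1024) = 3641 km³ of water.
Brenell: 8.30×10^4 Gt = 8.300×10^16 kg; dividing by ρ_w = 1.024 g cm⁻³ = 1024 kg m⁻³ gives 8.105×10^13 m³ of water.
Total added water ≈ 8.478×10^13 m³ over 3.66×10^14 m² → Δh = 0.232 m = 23.2 cm.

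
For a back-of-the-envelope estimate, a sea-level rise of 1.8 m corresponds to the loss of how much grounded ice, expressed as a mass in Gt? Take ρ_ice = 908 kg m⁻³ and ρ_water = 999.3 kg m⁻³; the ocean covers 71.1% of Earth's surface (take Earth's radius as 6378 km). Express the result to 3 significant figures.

≈ 6.54×10^5 Gt

Required water volume = Δh × A = 1.8 m × 3.63×10^14 m² = 6.542×10^14 m³.
ρ_w = 999.3 kg m⁻³, so the mass of water = 6.542×10^14 m³ × 999.3 kg m⁻³ = 6.538×10^17 kg = 6.54×10^5 Gt (and the same mass of ice, by conservation).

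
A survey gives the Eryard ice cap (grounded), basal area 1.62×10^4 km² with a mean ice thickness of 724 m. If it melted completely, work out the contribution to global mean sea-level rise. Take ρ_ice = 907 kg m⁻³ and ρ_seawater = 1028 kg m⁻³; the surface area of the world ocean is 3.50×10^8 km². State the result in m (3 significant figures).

≈ 0.0296 m

Eryard: ice volume = 1.62×10^4 km² × 724 m = 1.173×10^4 km³; 1.173×10^4 × (907/1028) = 1.035×10^4 km³ of water.
Spread over 3.50×10^14 m² of ocean, Δh = 1.035×10^13 / 3.50×10^14 = 0.0296 m.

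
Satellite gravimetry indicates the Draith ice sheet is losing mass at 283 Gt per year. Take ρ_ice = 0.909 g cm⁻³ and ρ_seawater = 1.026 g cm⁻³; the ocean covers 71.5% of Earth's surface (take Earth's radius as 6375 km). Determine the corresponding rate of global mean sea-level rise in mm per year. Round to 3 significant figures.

ρ_w = 1.026 g cm⁻³ = 1026 kg m⁻³. Annual water volume added = 283 Gt / ρ_w = 2.830×10^14 kg / 1026 kg m⁻³ = 2.758×10^11 m³.
Δh per year = 2.758×10^11 / 3.65×10^14 = 7.55×10^-4 m = 0.755 mm.

≈ 0.755 mm/yr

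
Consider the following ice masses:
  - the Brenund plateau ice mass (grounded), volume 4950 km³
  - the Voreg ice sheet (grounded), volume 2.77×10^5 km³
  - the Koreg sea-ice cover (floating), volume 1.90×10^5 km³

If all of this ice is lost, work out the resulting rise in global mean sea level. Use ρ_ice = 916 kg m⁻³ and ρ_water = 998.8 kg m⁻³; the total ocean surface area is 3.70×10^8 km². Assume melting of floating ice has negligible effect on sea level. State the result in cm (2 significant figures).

≈ 70 cm

Brenund: 4950 km³ × (916/998.8) = 4540 km³ of water.
Voreg: 2.77×10^5 km³ × (916/998.8) = 2.540×10^5 km³ of water.
The Koreg sea-ice cover is floating and already displaces its own weight of water, so its melt adds essentially nothing to sea level.
Total added water ≈ 2.586×10^14 m³ over 3.70×10^14 m² → Δh = 0.699 m = 70 cm.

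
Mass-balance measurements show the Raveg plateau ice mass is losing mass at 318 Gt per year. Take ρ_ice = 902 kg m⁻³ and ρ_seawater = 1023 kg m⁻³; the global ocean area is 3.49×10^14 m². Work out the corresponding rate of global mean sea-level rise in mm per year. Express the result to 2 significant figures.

≈ 0.89 mm/yr

ρ_w = 1023 kg m⁻³. Annual water volume added = 318 Gt / ρ_w = 3.180×10^14 kg / 1023 kg m⁻³ = 3.109×10^11 m³.
Δh per year = 3.109×10^11 / 3.49×10^14 = 8.91×10^-4 m = 0.89 mm.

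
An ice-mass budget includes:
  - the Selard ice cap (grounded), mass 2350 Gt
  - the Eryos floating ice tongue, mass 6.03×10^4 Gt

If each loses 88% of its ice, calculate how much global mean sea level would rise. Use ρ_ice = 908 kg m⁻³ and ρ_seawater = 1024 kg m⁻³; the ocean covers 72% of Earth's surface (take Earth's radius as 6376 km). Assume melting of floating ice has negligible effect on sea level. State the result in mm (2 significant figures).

Selard: 0.88 × 2350 Gt = 2.068×10^15 kg; dividing by ρ_w = 1024 kg m⁻³ gives 2.020×10^12 m³ of water.
The Eryos floating ice tongue is floating and already displaces its own weight of water, so its melt adds essentially nothing to sea level.
Total added water ≈ 2.020×10^12 m³ over 3.68×10^14 m² → Δh = 5.49×10^-3 m = 5.5 mm.

≈ 5.5 mm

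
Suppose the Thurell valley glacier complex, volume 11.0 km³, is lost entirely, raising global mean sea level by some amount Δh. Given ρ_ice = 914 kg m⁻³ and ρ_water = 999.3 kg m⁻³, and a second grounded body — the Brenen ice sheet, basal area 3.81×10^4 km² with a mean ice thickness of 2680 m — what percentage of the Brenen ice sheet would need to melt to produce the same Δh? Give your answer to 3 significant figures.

≈ 0.0108 %

Equal sea-level rise means equal mass of meltwater, i.e. equal mass of ice lost.
Ice mass of Thurell: 1.005×10^13 kg; ice mass of Brenen: 9.333×10^16 kg.
Fraction required = 1.005×10^13 / 9.333×10^16 = 1.08×10^-4 → 0.0108 %.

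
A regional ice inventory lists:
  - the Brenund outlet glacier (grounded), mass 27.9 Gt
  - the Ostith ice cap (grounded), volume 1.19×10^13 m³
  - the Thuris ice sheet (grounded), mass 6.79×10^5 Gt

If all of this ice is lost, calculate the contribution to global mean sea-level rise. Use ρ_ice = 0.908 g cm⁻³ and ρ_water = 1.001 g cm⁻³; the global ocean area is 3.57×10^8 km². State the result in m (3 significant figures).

≈ 1.93 m

Brenund: 27.9 Gt = 2.790×10^13 kg; dividing by ρ_w = 1.001 g cm⁻³ = 1001 kg m⁻³ gives 2.787×10^10 m³ of water.
Ostith: 1.19×10^13 m³ × (908/1001) = 1.079×10^13 m³ of water.
Thuris: 6.79×10^5 Gt = 6.790×10^17 kg; dividing by ρ_w = 1001 kg m⁻³ gives 6.783×10^14 m³ of water.
Total added water ≈ 6.891×10^14 m³ over 3.57×10^14 m² → Δh = 1.93 m.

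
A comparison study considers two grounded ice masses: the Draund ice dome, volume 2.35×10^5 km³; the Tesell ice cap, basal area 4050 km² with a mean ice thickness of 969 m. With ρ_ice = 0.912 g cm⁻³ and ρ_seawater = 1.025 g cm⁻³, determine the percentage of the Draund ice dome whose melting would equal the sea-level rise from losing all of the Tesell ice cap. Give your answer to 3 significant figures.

Equal sea-level rise means equal mass of meltwater, i.e. equal mass of ice lost.
Ice mass of Tesell: 3.579×10^15 kg; ice mass of Draund: 2.143×10^17 kg.
Fraction required = 3.579×10^15 / 2.143×10^17 = 0.0167 → 1.67 %.

≈ 1.67 %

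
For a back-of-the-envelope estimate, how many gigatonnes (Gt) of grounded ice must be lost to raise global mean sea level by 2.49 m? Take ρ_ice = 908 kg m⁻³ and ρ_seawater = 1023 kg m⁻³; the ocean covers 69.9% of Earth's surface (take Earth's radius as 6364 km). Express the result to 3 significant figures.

Required water volume = Δh × A = 2.49 m × 3.56×10^14 m² = 8.858×10^14 m³.
ρ_w = 1023 kg m⁻³, so the mass of water = 8.858×10^14 m³ × 1023 kg m⁻³ = 9.062×10^17 kg = 9.06×10^5 Gt (and the same mass of ice, by conservation).

≈ 9.06×10^5 Gt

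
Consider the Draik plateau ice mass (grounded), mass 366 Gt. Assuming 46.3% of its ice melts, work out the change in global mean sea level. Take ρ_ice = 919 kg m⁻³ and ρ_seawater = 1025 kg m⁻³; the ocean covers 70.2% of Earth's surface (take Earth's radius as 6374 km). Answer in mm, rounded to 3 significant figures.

Draik: 0.463 × 366 Gt = 1.695×10^14 kg; dividing by ρ_w = 1025 kg m⁻³ gives 1.653×10^11 m³ of water.
Spread over 3.58×10^14 m² of ocean, Δh = 1.653×10^11 / 3.58×10^14 = 4.61×10^-4 m = 0.461 mm.

≈ 0.461 mm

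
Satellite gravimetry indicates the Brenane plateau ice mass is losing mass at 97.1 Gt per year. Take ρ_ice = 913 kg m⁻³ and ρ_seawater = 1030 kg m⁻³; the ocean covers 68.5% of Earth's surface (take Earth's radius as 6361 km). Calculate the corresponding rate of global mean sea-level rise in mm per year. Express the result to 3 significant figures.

≈ 0.271 mm/yr

ρ_w = 1030 kg m⁻³. Annual water volume added = 97.1 Gt / ρ_w = 9.710×10^13 kg / 1030 kg m⁻³ = 9.427×10^10 m³.
Δh per year = 9.427×10^10 / 3.48×10^14 = 2.71×10^-4 m = 0.271 mm.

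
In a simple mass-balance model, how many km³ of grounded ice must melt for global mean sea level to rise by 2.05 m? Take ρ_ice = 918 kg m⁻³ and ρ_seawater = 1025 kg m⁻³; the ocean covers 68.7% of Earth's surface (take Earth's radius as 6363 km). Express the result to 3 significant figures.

≈ 8.00×10^5 km³

Required water volume = Δh × A = 2.05 m × 3.50×10^14 m² = 7.165×10^14 m³ = 7.165×10^5 km³.
Ice volume = water volume × ρ_w/ρ_ice = 7.165×10^5 × 1025/918 = 8.00×10^5 km³.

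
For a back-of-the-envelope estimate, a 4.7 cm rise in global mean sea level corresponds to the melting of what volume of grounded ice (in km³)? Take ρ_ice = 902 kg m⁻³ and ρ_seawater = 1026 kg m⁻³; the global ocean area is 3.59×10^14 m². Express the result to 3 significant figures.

≈ 1.92×10^4 km³

Required water volume = Δh × A = 0.047 m × 3.59×10^14 m² = 1.687×10^13 m³ = 1.687×10^4 km³.
Ice volume = water volume × ρ_w/ρ_ice = 1.687×10^4 × 1026/902 = 1.92×10^4 km³.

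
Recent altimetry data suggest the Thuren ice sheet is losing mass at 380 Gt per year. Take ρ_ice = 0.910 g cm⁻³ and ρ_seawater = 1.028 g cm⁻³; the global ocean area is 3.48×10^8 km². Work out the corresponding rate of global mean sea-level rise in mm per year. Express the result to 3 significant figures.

≈ 1.06 mm/yr

ρ_w = 1.028 g cm⁻³ = 1028 kg m⁻³. Annual water volume added = 380 Gt / ρ_w = 3.800×10^14 kg / 1028 kg m⁻³ = 3.696×10^11 m³.
Δh per year = 3.696×10^11 / 3.48×10^14 = 1.06×10^-3 m = 1.06 mm.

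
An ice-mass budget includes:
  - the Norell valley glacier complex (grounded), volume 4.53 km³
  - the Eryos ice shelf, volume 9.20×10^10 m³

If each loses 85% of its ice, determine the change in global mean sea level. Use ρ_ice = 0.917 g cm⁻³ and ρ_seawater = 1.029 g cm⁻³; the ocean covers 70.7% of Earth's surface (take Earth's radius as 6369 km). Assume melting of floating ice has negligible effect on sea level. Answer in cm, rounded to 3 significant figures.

Norell: 0.85 × 4.53 km³ × (917/1029) = 3.431 km³ of water.
The Eryos ice shelf is floating and already displaces its own weight of water, so its melt adds essentially nothing to sea level.
Total added water ≈ 3.431×10^9 m³ over 3.60×10^14 m² → Δh = 9.52×10^-6 m = 9.52×10^-4 cm.

≈ 9.52×10^-4 cm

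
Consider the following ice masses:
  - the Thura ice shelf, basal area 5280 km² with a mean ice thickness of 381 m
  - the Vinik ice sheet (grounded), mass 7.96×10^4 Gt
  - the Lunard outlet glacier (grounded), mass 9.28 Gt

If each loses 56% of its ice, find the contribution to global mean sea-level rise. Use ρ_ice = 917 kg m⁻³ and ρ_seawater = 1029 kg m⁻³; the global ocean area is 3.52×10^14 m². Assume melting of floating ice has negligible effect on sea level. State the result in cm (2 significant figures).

≈ 12 cm

The Thura ice shelf is floating and already displaces its own weight of water, so its melt adds essentially nothing to sea level.
Vinik: 0.56 × 7.96×10^4 Gt = 4.458×10^16 kg; dividing by ρ_w = 1029 kg m⁻³ gives 4.332×10^13 m³ of water.
Lunard: 0.56 × 9.28 Gt = 5.197×10^12 kg; dividing by ρ_w = 1029 kg m⁻³ gives 5.050×10^9 m³ of water.
Total added water ≈ 4.332×10^13 m³ over 3.52×10^14 m² → Δh = 0.123 m = 12 cm.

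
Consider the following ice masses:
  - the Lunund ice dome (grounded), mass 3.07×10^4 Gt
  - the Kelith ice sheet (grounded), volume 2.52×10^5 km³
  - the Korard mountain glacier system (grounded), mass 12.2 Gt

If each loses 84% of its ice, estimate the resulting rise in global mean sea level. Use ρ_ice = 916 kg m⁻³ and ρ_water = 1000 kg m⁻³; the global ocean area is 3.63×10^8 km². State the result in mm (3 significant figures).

≈ 605 mm

Lunund: 0.84 × 3.07×10^4 Gt = 2.579×10^16 kg; dividing by ρ_w = 1000 kg m⁻³ gives 2.579×10^13 m³ of water.
Kelith: 0.84 × 2.52×10^5 km³ × (916/1000) = 1.939×10^5 km³ of water.
Korard: 0.84 × 12.2 Gt = 1.025×10^13 kg; dividing by ρ_w = 1000 kg m⁻³ gives 1.025×10^10 m³ of water.
Total added water ≈ 2.197×10^14 m³ over 3.63×10^14 m² → Δh = 0.605 m = 605 mm.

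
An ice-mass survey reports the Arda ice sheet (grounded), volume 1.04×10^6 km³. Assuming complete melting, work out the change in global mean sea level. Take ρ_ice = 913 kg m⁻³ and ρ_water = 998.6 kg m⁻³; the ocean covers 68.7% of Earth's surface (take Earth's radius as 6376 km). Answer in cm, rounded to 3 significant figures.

≈ 271 cm

Arda: 1.04×10^6 km³ × (913/998.6) = 9.509×10^5 km³ of water.
Spread over 3.51×10^14 m² of ocean, Δh = 9.509×10^14 / 3.51×10^14 = 2.71 m = 271 cm.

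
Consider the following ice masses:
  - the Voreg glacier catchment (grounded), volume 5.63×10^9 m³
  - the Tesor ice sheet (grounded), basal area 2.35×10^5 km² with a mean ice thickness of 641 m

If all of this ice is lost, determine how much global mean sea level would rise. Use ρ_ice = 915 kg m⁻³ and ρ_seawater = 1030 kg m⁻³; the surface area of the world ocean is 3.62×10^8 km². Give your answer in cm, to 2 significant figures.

≈ 37 cm

Voreg: 5.63×10^9 m³ × (915/1030) = 5.001×10^9 m³ of water.
Tesor: ice volume = 2.35×10^5 km² × 641 m = 1.506×10^5 km³; 1.506×10^5 × (915/1030) = 1.338×10^5 km³ of water.
Total added water ≈ 1.338×10^14 m³ over 3.62×10^14 m² → Δh = 0.370 m = 37 cm.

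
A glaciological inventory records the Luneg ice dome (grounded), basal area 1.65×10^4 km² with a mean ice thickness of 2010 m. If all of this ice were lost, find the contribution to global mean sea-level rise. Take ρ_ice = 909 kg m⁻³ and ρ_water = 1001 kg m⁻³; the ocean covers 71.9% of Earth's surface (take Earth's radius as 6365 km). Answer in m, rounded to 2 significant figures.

Luneg: ice volume = 1.65×10^4 km² × 2010 m = 3.316×10^4 km³; 3.316×10^4 × (909/1001) = 3.012×10^4 km³ of water.
Spread over 3.66×10^14 m² of ocean, Δh = 3.012×10^13 / 3.66×10^14 = 0.0823 m.

≈ 0.082 m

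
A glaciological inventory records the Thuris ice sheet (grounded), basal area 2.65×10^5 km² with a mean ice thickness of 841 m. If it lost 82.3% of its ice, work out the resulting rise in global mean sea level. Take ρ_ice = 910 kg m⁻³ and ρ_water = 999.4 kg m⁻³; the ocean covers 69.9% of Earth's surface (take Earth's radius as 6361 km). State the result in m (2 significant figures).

Thuris: ice volume = 2.65×10^5 km² × 841 m = 2.229×10^5 km³; 0.823 × 2.229×10^5 × (910/999.4) = 1.670×10^5 km³ of water.
Spread over 3.55×10^14 m² of ocean, Δh = 1.670×10^14 / 3.55×10^14 = 0.470 m.

≈ 0.47 m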